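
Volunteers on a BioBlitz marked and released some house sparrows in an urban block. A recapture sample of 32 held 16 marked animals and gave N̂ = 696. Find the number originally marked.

M = 348

From N = M·C/R: M = N·R / C = 696·16 / 32 = 11136 / 32 = 348.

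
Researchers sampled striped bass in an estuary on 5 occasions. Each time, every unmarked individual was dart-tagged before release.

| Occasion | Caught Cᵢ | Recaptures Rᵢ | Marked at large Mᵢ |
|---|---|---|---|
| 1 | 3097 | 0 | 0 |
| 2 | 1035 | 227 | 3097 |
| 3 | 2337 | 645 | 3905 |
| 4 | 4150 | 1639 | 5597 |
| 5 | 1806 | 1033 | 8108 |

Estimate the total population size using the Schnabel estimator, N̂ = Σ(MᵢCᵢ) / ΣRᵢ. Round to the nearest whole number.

N ≈ 14,165

Σ MᵢCᵢ = 0·3097 + 3097·1035 + 3905·2337 + 5597·4150 + 8108·1806 = 0 + 3205395 + 9125985 + 23227550 + 14643048 = 50201978
Σ Rᵢ = 0 + 227 + 645 + 1639 + 1033 = 3544
N̂ = 50201978 / 3544 ≈ 14165.3 → 14165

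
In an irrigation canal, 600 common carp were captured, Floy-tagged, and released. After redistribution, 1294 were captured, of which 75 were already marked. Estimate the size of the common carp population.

N = 10,352

N = (600 × 1294) / 75 = 776400 / 75 = 10352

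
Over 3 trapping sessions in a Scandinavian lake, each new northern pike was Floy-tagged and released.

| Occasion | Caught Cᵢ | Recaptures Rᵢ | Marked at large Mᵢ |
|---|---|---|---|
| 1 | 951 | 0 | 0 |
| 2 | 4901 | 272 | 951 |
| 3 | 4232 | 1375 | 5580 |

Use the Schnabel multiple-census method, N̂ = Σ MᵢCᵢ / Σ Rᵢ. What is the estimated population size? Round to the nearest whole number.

Σ MᵢCᵢ = 0·951 + 951·4901 + 5580·4232 = 0 + 4660851 + 23614560 = 28275411
Σ Rᵢ = 0 + 272 + 1375 = 1647
N̂ = 28275411 / 1647 ≈ 17167.8 → 17168

N ≈ 17,168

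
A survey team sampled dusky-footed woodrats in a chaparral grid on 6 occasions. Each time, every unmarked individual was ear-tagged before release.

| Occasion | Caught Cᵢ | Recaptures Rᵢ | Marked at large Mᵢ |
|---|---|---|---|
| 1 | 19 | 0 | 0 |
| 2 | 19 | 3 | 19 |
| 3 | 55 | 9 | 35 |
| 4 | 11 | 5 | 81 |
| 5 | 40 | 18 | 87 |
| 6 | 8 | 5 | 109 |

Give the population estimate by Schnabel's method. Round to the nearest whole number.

N ≈ 188

Σ MᵢCᵢ = 0·19 + 19·19 + 35·55 + 81·11 + 87·40 + 109·8 = 0 + 361 + 1925 + 891 + 3480 + 872 = 7529
Σ Rᵢ = 0 + 3 + 9 + 5 + 18 + 5 = 40
N̂ = 7529 / 40 ≈ 188.2 → 188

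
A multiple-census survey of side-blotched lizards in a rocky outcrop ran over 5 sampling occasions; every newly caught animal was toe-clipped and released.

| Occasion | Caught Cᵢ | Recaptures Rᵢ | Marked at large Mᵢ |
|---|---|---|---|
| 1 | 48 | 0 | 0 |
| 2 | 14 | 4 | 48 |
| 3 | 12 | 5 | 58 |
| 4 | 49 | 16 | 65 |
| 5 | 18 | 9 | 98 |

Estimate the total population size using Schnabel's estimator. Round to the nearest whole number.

Σ MᵢCᵢ = 0·48 + 48·14 + 58·12 + 65·49 + 98·18 = 0 + 672 + 696 + 3185 + 1764 = 6317
Σ Rᵢ = 0 + 4 + 5 + 16 + 9 = 34
N̂ = 6317 / 34 ≈ 185.8 → 186

N ≈ 186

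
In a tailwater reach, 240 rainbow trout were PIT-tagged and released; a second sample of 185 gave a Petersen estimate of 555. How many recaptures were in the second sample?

R = 80

From N = M·C/R: R = M·C / N = 240·185 / 555 = 44400 / 555 = 80.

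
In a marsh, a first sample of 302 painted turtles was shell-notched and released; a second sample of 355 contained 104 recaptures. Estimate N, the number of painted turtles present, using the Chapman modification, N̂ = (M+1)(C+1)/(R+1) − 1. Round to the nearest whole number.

N̂ = (302+1)(355+1)/(104+1) − 1 = 303·356/105 − 1
= 107868/105 − 1 ≈ 1027.3 − 1 ≈ 1026.3 → 1026

N ≈ 1026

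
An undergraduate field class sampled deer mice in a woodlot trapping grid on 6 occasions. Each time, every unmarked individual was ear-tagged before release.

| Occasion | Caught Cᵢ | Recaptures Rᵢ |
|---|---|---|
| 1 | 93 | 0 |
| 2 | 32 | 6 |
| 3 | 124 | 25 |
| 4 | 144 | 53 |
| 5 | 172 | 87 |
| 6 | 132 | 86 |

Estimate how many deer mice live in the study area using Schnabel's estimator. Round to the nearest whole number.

Marked at large before each occasion: Mᵢ = Σⱼ<ᵢ (Cⱼ − Rⱼ) → M1=0, M2=93, M3=119, M4=218, M5=309, M6=394
Σ MᵢCᵢ = 0·93 + 93·32 + 119·124 + 218·144 + 309·172 + 394·132 = 0 + 2976 + 14756 + 31392 + 53148 + 52008 = 154280
Σ Rᵢ = 0 + 6 + 25 + 53 + 87 + 86 = 257
N̂ = 154280 / 257 ≈ 600.3 → 600

N ≈ 600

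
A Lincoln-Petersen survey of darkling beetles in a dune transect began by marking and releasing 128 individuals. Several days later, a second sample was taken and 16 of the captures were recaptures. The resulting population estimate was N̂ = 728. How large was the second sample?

C = 91

From N = M·C/R: C = N·R / M = 728·16 / 128 = 11648 / 128 = 91.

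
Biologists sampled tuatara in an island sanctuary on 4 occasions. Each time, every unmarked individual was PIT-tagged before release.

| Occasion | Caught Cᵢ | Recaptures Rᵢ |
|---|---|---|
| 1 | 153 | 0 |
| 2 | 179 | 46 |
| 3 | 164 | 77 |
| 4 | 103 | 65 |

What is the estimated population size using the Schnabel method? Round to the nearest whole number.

N ≈ 600

Marked at large before each occasion: Mᵢ = Σⱼ<ᵢ (Cⱼ − Rⱼ) → M1=0, M2=153, M3=286, M4=373
Σ MᵢCᵢ = 0·153 + 153·179 + 286·164 + 373·103 = 0 + 27387 + 46904 + 38419 = 112710
Σ Rᵢ = 0 + 46 + 77 + 65 = 188
N̂ = 112710 / 188 ≈ 599.5 → 600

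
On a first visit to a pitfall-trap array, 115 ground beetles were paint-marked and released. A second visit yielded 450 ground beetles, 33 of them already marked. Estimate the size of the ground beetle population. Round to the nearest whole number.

N ≈ 1568

If marked individuals mix randomly, R/C ≈ M/N, giving N ≈ M·C/R.
N = (115 × 450) / 33 = 51750 / 33 ≈ 1568.2 → 1568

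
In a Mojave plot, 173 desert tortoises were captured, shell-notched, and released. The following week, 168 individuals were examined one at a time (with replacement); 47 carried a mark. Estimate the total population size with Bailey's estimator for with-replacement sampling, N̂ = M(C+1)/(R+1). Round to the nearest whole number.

N ≈ 609

N̂ = 173·(168+1)/(47+1) = 173·169/48 = 29237/48 ≈ 609.1 → 609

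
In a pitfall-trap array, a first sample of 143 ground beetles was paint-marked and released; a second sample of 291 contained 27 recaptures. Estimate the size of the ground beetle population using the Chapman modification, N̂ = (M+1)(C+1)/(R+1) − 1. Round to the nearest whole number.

N ≈ 1501

N̂ = (143+1)(291+1)/(27+1) − 1 = 144·292/28 − 1
= 42048/28 − 1 ≈ 1501.7 − 1 ≈ 1500.7 → 1501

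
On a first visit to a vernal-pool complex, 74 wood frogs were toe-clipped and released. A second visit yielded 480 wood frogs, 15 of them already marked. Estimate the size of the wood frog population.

N = 2368

The marked fraction in the recapture sample should equal the marked fraction in the population: 15/480 = 74/N.
N = (74 × 480) / 15 = 35520 / 15 = 2368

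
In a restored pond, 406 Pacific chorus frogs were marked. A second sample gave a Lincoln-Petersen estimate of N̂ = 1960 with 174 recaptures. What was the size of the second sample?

From N = M·C/R: C = N·R / M = 1960·174 / 406 = 341040 / 406 = 840.

C = 840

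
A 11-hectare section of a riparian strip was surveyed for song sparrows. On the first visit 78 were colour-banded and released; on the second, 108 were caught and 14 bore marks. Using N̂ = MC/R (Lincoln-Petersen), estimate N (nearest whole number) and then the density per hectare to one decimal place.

density ≈ 54.7 song sparrows per hectare

N̂ = 78·108/14 = 8424/14 ≈ 601.7 → 602
Density = N̂ / area = 602 / 11 ≈ 54.73 → 54.7 per hectare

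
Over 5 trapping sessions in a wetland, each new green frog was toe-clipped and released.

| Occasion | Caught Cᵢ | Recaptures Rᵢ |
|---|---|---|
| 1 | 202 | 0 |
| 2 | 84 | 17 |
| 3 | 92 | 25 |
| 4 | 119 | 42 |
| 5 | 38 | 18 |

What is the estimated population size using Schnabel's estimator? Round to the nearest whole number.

N ≈ 955

Marked at large before each occasion: Mᵢ = Σⱼ<ᵢ (Cⱼ − Rⱼ) → M1=0, M2=202, M3=269, M4=336, M5=413
Σ MᵢCᵢ = 0·202 + 202·84 + 269·92 + 336·119 + 413·38 = 0 + 16968 + 24748 + 39984 + 15694 = 97394
Σ Rᵢ = 0 + 17 + 25 + 42 + 18 = 102
N̂ = 97394 / 102 ≈ 954.8 → 955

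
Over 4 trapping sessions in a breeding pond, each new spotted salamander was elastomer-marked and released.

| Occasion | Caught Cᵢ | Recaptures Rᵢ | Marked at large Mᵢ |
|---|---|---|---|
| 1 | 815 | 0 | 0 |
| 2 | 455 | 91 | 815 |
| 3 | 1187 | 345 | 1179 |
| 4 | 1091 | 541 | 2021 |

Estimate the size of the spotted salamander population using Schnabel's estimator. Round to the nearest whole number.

N ≈ 4069

Σ MᵢCᵢ = 0·815 + 815·455 + 1179·1187 + 2021·1091 = 0 + 370825 + 1399473 + 2204911 = 3975209
Σ Rᵢ = 0 + 91 + 345 + 541 = 977
N̂ = 3975209 / 977 ≈ 4068.8 → 4069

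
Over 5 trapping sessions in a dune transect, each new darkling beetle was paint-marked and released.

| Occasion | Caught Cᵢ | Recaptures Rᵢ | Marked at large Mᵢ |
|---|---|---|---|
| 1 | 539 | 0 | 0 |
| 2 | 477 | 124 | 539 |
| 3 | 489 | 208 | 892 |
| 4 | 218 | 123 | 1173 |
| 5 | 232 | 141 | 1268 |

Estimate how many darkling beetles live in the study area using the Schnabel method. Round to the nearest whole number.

N ≈ 2086

Σ MᵢCᵢ = 0·539 + 539·477 + 892·489 + 1173·218 + 1268·232 = 0 + 257103 + 436188 + 255714 + 294176 = 1243181
Σ Rᵢ = 0 + 124 + 208 + 123 + 141 = 596
N̂ = 1243181 / 596 ≈ 2085.9 → 2086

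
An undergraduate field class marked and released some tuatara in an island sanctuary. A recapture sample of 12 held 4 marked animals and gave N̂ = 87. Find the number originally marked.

From N = M·C/R: M = N·R / C = 87·4 / 12 = 348 / 12 = 29.

M = 29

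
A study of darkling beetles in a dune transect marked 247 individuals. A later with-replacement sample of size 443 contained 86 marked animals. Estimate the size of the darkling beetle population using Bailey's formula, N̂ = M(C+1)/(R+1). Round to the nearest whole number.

N̂ = 247·(443+1)/(86+1) = 247·444/87 = 109668/87 ≈ 1260.6 → 1261

N ≈ 1261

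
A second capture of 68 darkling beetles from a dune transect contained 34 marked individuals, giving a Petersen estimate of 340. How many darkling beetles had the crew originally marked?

From N = M·C/R: M = N·R / C = 340·34 / 68 = 11560 / 68 = 170.

M = 170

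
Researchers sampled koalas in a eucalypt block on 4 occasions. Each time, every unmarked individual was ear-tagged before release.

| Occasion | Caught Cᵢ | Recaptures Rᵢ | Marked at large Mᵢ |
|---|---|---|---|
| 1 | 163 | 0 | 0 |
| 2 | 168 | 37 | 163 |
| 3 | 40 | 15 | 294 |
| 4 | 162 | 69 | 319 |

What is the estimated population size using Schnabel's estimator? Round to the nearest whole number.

Σ MᵢCᵢ = 0·163 + 163·168 + 294·40 + 319·162 = 0 + 27384 + 11760 + 51678 = 90822
Σ Rᵢ = 0 + 37 + 15 + 69 = 121
N̂ = 90822 / 121 ≈ 750.6 → 751

N ≈ 751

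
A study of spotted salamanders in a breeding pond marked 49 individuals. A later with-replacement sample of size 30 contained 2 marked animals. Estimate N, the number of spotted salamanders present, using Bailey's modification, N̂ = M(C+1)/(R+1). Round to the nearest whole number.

N ≈ 506

N̂ = 49·(30+1)/(2+1) = 49·31/3 = 1519/3 ≈ 506.3 → 506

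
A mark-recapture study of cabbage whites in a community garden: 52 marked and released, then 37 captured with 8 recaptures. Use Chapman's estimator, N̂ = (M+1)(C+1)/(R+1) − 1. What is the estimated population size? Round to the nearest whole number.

N ≈ 223

N̂ = (52+1)(37+1)/(8+1) − 1 = 53·38/9 − 1
= 2014/9 − 1 ≈ 223.8 − 1 ≈ 222.8 → 223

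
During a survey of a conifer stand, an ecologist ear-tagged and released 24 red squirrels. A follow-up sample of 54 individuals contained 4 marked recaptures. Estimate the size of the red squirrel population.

N = 324

N = (24 × 54) / 4 = 1296 / 4 = 324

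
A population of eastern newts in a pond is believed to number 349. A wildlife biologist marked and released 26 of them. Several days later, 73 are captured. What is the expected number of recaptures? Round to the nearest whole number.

The marked fraction of the population is 26/349, so in a sample of 73 expect C·(M/N) marked.
E[R] = 26 × 73 / 349 = 1898 / 349 ≈ 5.4 → 5

expected recaptures ≈ 5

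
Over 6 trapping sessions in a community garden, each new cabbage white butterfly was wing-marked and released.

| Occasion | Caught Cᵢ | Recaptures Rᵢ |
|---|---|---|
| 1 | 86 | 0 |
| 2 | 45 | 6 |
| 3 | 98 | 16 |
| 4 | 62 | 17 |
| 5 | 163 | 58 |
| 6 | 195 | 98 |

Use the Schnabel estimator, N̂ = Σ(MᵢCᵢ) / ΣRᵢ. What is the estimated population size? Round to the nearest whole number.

N ≈ 716

Marked at large before each occasion: Mᵢ = Σⱼ<ᵢ (Cⱼ − Rⱼ) → M1=0, M2=86, M3=125, M4=207, M5=252, M6=357
Σ MᵢCᵢ = 0·86 + 86·45 + 125·98 + 207·62 + 252·163 + 357·195 = 0 + 3870 + 12250 + 12834 + 41076 + 69615 = 139645
Σ Rᵢ = 0 + 6 + 16 + 17 + 58 + 98 = 195
N̂ = 139645 / 195 ≈ 716.1 → 716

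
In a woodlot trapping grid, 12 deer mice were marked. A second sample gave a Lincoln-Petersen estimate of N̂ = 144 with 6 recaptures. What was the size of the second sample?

C = 72

From N = M·C/R: C = N·R / M = 144·6 / 12 = 864 / 12 = 72.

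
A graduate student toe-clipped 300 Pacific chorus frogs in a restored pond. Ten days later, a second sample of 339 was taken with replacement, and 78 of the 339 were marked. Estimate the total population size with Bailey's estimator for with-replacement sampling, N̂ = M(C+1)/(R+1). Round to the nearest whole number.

N̂ = 300·(339+1)/(78+1) = 300·340/79 = 102000/79 ≈ 1291.1 → 1291

N ≈ 1291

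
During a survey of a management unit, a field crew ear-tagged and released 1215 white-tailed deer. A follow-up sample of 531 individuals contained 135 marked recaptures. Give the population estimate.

N = (1215 × 531) / 135 = 645165 / 135 = 4779

N = 4779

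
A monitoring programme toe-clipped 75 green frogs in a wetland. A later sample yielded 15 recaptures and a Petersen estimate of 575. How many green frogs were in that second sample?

From N = M·C/R: C = N·R / M = 575·15 / 75 = 8625 / 75 = 115.

C = 115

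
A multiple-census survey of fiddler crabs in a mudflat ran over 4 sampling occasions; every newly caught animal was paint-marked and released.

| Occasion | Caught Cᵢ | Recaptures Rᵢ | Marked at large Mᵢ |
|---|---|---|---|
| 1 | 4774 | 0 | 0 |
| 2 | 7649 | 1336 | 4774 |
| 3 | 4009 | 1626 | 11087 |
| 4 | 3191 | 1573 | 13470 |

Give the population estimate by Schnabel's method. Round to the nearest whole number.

N ≈ 27,331

Σ MᵢCᵢ = 0·4774 + 4774·7649 + 11087·4009 + 13470·3191 = 0 + 36516326 + 44447783 + 42982770 = 123946879
Σ Rᵢ = 0 + 1336 + 1626 + 1573 = 4535
N̂ = 123946879 / 4535 ≈ 27331.2 → 27331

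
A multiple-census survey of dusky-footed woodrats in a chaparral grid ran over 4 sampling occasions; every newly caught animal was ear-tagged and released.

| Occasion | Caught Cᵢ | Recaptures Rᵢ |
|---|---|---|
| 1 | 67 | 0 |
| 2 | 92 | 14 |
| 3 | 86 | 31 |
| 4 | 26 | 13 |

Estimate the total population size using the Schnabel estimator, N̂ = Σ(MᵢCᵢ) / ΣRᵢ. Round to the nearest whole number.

N ≈ 411

Marked at large before each occasion: Mᵢ = Σⱼ<ᵢ (Cⱼ − Rⱼ) → M1=0, M2=67, M3=145, M4=200
Σ MᵢCᵢ = 0·67 + 67·92 + 145·86 + 200·26 = 0 + 6164 + 12470 + 5200 = 23834
Σ Rᵢ = 0 + 14 + 31 + 13 = 58
N̂ = 23834 / 58 ≈ 410.9 → 411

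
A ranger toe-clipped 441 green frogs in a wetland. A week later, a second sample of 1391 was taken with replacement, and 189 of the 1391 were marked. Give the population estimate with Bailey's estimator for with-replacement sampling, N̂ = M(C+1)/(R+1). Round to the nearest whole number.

N ≈ 3231

N̂ = 441·(1391+1)/(189+1) = 441·1392/190 = 613872/190 ≈ 3230.9 → 3231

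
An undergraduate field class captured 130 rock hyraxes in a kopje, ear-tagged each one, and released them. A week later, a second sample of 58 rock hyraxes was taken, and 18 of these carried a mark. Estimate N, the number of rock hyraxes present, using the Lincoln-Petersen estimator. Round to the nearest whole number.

N ≈ 419

Lincoln-Petersen assumes M/N = R/C, so N = M·C / R.
N = (130 × 58) / 18 = 7540 / 18 ≈ 418.9 → 419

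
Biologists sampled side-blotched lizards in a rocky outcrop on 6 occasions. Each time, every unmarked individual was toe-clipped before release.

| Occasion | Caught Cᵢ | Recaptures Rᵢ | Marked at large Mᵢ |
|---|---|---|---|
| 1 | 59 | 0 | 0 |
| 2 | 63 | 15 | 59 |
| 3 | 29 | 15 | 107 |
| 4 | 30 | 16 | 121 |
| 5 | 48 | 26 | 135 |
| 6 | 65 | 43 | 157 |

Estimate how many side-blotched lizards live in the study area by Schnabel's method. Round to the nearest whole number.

Σ MᵢCᵢ = 0·59 + 59·63 + 107·29 + 121·30 + 135·48 + 157·65 = 0 + 3717 + 3103 + 3630 + 6480 + 10205 = 27135
Σ Rᵢ = 0 + 15 + 15 + 16 + 26 + 43 = 115
N̂ = 27135 / 115 ≈ 236.0 → 236

N ≈ 236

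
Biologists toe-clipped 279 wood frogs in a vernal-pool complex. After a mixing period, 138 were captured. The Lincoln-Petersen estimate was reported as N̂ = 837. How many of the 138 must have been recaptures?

From N = M·C/R: R = M·C / N = 279·138 / 837 = 38502 / 837 = 46.

R = 46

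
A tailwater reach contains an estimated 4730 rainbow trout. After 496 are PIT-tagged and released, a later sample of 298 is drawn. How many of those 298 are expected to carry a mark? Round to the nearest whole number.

Expected recaptures E[R] = M·C / N.
E[R] = 496 × 298 / 4730 = 147808 / 4730 ≈ 31.2 → 31

expected recaptures ≈ 31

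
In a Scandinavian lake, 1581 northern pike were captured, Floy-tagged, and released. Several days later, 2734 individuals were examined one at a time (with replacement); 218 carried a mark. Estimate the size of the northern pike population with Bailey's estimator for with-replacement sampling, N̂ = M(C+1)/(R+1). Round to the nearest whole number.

N̂ = 1581·(2734+1)/(218+1) = 1581·2735/219 = 4324035/219 ≈ 19744.45 → 19744

N ≈ 19,744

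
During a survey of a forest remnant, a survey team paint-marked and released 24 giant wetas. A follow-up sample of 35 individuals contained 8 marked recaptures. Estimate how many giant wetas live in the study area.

N = (24 × 35) / 8 = 840 / 8 = 105

N = 105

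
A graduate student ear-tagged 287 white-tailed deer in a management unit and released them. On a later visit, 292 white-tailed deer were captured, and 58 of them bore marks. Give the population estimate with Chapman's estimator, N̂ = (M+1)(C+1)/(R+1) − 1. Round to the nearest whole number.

N ≈ 1429

N̂ = (287+1)(292+1)/(58+1) − 1 = 288·293/59 − 1
= 84384/59 − 1 ≈ 1430.2 − 1 ≈ 1429.2 → 1429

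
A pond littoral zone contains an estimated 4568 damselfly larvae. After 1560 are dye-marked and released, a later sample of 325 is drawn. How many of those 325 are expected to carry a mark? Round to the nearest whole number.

expected recaptures ≈ 111

Expected recaptures E[R] = M·C / N.
E[R] = 1560 × 325 / 4568 = 507000 / 4568 ≈ 111.0 → 111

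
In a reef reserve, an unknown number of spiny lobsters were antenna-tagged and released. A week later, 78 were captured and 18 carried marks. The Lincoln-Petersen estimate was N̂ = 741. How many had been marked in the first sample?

M = 171

From N = M·C/R: M = N·R / C = 741·18 / 78 = 13338 / 78 = 171.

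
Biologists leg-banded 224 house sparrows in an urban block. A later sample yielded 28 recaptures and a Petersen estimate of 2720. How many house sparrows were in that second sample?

From N = M·C/R: C = N·R / M = 2720·28 / 224 = 76160 / 224 = 340.

C = 340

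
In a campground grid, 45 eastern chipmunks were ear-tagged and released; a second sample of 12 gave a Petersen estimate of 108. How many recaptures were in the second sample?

From N = M·C/R: R = M·C / N = 45·12 / 108 = 540 / 108 = 5.

R = 5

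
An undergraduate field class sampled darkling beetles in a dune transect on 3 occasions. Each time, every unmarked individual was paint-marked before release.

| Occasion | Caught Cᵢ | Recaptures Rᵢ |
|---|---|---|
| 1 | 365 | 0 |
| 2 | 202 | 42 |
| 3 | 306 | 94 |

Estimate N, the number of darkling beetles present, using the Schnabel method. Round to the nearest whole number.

Marked at large before each occasion: Mᵢ = Σⱼ<ᵢ (Cⱼ − Rⱼ) → M1=0, M2=365, M3=525
Σ MᵢCᵢ = 0·365 + 365·202 + 525·306 = 0 + 73730 + 160650 = 234380
Σ Rᵢ = 0 + 42 + 94 = 136
N̂ = 234380 / 136 ≈ 1723.4 → 1723

N ≈ 1723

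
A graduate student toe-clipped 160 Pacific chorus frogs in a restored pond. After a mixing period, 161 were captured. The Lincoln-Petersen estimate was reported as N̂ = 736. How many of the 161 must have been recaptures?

From N = M·C/R: R = M·C / N = 160·161 / 736 = 25760 / 736 = 35.

R = 35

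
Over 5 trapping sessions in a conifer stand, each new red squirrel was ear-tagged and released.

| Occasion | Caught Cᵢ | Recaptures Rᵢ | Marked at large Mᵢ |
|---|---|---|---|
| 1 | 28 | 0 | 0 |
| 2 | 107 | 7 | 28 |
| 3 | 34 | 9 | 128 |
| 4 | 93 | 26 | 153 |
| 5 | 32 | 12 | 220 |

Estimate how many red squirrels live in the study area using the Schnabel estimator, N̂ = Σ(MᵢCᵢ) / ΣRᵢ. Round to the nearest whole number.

N ≈ 530

Σ MᵢCᵢ = 0·28 + 28·107 + 128·34 + 153·93 + 220·32 = 0 + 2996 + 4352 + 14229 + 7040 = 28617
Σ Rᵢ = 0 + 7 + 9 + 26 + 12 = 54
N̂ = 28617 / 54 ≈ 529.9 → 530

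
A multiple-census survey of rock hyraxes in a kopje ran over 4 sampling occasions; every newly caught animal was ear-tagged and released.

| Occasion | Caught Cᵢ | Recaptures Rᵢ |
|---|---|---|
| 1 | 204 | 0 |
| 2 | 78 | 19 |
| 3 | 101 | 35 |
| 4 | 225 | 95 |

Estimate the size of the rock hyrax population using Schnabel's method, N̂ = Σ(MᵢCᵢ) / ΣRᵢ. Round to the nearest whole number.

Marked at large before each occasion: Mᵢ = Σⱼ<ᵢ (Cⱼ − Rⱼ) → M1=0, M2=204, M3=263, M4=329
Σ MᵢCᵢ = 0·204 + 204·78 + 263·101 + 329·225 = 0 + 15912 + 26563 + 74025 = 116500
Σ Rᵢ = 0 + 19 + 35 + 95 = 149
N̂ = 116500 / 149 ≈ 781.9 → 782

N ≈ 782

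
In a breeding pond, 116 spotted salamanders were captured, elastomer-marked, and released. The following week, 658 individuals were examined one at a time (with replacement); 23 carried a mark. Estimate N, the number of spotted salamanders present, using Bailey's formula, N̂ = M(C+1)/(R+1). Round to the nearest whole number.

N̂ = 116·(658+1)/(23+1) = 116·659/24 = 76444/24 ≈ 3185.2 → 3185

N ≈ 3185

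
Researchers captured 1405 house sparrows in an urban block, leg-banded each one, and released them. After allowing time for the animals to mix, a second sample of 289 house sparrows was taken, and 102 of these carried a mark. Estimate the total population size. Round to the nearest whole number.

Lincoln-Petersen assumes M/N = R/C, so N = M·C / R.
N = (1405 × 289) / 102 = 406045 / 102 ≈ 3980.8 → 3981

N ≈ 3981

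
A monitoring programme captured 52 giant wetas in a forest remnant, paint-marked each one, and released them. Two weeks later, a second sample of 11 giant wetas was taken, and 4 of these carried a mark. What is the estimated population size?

Lincoln-Petersen assumes M/N = R/C, so N = M·C / R.
N = (52 × 11) / 4 = 572 / 4 = 143

N = 143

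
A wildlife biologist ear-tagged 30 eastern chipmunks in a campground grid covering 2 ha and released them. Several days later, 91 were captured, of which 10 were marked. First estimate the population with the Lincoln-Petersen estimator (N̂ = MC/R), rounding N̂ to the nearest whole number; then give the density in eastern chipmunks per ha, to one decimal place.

N̂ = 30·91/10 = 2730/10 = 273
Density = N̂ / area = 273 / 2 ≈ 136.50 → 136.5 per ha

density ≈ 136.5 eastern chipmunks per ha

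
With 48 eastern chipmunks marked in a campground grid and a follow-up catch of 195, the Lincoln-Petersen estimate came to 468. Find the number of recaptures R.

R = 20

From N = M·C/R: R = M·C / N = 48·195 / 468 = 9360 / 468 = 20.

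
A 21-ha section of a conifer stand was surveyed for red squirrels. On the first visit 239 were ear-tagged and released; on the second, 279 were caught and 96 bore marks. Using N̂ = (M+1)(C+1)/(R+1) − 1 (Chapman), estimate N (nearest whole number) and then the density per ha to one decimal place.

density ≈ 33.0 red squirrels per ha

N̂ = 240·280/97 − 1 = 67200/97 − 1 ≈ 691.8 → 692
Density = N̂ / area = 692 / 21 ≈ 32.95 → 33.0 per ha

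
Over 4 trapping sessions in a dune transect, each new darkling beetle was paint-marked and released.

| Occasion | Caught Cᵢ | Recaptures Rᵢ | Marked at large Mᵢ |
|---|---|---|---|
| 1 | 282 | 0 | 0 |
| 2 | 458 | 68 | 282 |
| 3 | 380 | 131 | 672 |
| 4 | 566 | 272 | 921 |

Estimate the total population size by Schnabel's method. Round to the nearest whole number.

N ≈ 1923

Σ MᵢCᵢ = 0·282 + 282·458 + 672·380 + 921·566 = 0 + 129156 + 255360 + 521286 = 905802
Σ Rᵢ = 0 + 68 + 131 + 272 = 471
N̂ = 905802 / 471 ≈ 1923.1 → 1923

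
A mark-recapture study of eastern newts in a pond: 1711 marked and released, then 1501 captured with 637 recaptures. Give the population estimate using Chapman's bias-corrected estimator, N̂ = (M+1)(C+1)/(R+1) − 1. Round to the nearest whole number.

N̂ = (1711+1)(1501+1)/(637+1) − 1 = 1712·1502/638 − 1
= 2571424/638 − 1 ≈ 4030.4 − 1 ≈ 4029.4 → 4029

N ≈ 4029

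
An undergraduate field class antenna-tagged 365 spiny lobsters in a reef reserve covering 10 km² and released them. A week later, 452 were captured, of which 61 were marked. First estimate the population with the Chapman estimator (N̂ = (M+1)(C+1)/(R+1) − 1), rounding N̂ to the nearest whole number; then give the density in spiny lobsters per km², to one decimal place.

density ≈ 267.3 spiny lobsters per km²

N̂ = 366·453/62 − 1 = 165798/62 − 1 ≈ 2673.2 → 2673
Density = N̂ / area = 2673 / 10 ≈ 267.30 → 267.3 per km²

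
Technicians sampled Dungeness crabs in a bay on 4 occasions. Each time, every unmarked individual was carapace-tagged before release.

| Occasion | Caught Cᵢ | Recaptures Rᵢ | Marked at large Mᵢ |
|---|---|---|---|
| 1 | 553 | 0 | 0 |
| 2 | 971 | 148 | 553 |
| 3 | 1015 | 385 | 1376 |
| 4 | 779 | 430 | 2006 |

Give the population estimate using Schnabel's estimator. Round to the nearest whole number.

Σ MᵢCᵢ = 0·553 + 553·971 + 1376·1015 + 2006·779 = 0 + 536963 + 1396640 + 1562674 = 3496277
Σ Rᵢ = 0 + 148 + 385 + 430 = 963
N̂ = 3496277 / 963 ≈ 3630.6 → 3631

N ≈ 3631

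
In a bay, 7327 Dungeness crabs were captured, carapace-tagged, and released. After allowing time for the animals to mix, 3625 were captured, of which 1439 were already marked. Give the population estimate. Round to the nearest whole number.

N ≈ 18,458

If marked individuals mix randomly, R/C ≈ M/N, giving N ≈ M·C/R.
N = (7327 × 3625) / 1439 = 26560375 / 1439 ≈ 18457.5 → 18458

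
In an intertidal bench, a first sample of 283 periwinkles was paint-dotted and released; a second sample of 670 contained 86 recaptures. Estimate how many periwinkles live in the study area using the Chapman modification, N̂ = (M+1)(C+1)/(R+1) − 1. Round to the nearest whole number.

N ≈ 2189

N̂ = (283+1)(670+1)/(86+1) − 1 = 284·671/87 − 1
= 190564/87 − 1 ≈ 2190.4 − 1 ≈ 2189.4 → 2189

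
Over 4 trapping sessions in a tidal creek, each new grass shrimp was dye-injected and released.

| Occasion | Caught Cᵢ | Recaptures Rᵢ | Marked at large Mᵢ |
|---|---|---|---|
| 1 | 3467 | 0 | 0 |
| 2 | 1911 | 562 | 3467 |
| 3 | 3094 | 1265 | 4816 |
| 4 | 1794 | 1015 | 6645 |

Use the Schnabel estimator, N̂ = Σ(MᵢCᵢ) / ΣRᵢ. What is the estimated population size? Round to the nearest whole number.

N ≈ 11,769

Σ MᵢCᵢ = 0·3467 + 3467·1911 + 4816·3094 + 6645·1794 = 0 + 6625437 + 14900704 + 11921130 = 33447271
Σ Rᵢ = 0 + 562 + 1265 + 1015 = 2842
N̂ = 33447271 / 2842 ≈ 11768.9 → 11769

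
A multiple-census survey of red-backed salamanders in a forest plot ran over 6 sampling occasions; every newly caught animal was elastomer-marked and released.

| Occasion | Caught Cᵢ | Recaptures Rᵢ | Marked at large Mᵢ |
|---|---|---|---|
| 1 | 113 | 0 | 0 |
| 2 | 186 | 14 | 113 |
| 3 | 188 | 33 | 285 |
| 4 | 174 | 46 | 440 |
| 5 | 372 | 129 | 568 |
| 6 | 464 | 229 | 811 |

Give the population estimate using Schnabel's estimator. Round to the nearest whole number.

Σ MᵢCᵢ = 0·113 + 113·186 + 285·188 + 440·174 + 568·372 + 811·464 = 0 + 21018 + 53580 + 76560 + 211296 + 376304 = 738758
Σ Rᵢ = 0 + 14 + 33 + 46 + 129 + 229 = 451
N̂ = 738758 / 451 ≈ 1638.0 → 1638

N ≈ 1638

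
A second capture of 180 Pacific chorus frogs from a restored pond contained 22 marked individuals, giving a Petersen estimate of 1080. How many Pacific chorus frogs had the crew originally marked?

From N = M·C/R: M = N·R / C = 1080·22 / 180 = 23760 / 180 = 132.

M = 132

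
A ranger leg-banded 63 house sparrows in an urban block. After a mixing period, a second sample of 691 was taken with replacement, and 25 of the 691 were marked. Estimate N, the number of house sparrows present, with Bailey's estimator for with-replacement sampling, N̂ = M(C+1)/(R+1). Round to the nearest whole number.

N̂ = 63·(691+1)/(25+1) = 63·692/26 = 43596/26 ≈ 1676.8 → 1677

N ≈ 1677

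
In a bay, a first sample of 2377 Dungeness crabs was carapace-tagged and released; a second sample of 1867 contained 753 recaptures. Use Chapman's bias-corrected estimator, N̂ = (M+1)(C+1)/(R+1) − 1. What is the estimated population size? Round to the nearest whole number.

N ≈ 5890

N̂ = (2377+1)(1867+1)/(753+1) − 1 = 2378·1868/754 − 1
= 4442104/754 − 1 ≈ 5891.4 − 1 ≈ 5890.4 → 5890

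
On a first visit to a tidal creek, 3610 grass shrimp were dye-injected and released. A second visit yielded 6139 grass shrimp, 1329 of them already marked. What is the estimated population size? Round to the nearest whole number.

N ≈ 16,676

Lincoln-Petersen assumes M/N = R/C, so N = M·C / R.
N = (3610 × 6139) / 1329 = 22161790 / 1329 ≈ 16675.5 → 16676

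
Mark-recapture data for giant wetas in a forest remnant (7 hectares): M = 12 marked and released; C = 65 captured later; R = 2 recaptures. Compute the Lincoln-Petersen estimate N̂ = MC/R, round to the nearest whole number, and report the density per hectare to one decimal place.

N̂ = 12·65/2 = 780/2 = 390
Density = N̂ / area = 390 / 7 ≈ 55.71 → 55.7 per hectare

density ≈ 55.7 giant wetas per hectare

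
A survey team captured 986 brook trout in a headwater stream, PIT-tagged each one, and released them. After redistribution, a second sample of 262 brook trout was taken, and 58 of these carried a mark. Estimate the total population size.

The marked fraction in the recapture sample should equal the marked fraction in the population: 58/262 = 986/N.
N = (986 × 262) / 58 = 258332 / 58 = 4454

N = 4454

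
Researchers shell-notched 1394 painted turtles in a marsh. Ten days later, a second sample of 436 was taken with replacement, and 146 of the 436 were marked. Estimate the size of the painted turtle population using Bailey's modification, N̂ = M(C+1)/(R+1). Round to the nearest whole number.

N ≈ 4144

N̂ = 1394·(436+1)/(146+1) = 1394·437/147 = 609178/147 ≈ 4144.1 → 4144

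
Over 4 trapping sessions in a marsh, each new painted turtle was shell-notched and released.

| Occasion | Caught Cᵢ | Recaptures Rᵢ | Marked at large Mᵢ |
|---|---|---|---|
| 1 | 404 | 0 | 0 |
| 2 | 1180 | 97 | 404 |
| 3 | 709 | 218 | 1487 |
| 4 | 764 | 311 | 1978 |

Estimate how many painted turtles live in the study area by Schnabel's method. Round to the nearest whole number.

N ≈ 4860

Σ MᵢCᵢ = 0·404 + 404·1180 + 1487·709 + 1978·764 = 0 + 476720 + 1054283 + 1511192 = 3042195
Σ Rᵢ = 0 + 97 + 218 + 311 = 626
N̂ = 3042195 / 626 ≈ 4859.7 → 4860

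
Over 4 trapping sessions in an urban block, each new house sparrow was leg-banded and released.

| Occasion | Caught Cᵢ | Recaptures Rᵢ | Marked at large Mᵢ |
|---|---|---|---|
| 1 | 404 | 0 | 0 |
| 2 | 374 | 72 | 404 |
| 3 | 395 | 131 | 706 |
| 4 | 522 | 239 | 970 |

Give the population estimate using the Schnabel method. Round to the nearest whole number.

N ≈ 2118

Σ MᵢCᵢ = 0·404 + 404·374 + 706·395 + 970·522 = 0 + 151096 + 278870 + 506340 = 936306
Σ Rᵢ = 0 + 72 + 131 + 239 = 442
N̂ = 936306 / 442 ≈ 2118.3 → 2118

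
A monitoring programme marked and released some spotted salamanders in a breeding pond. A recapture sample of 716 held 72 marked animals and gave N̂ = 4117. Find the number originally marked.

M = 414

From N = M·C/R: M = N·R / C = 4117·72 / 716 = 296424 / 716 = 414.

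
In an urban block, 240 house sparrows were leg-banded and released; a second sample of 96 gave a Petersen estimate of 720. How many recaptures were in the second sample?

R = 32

From N = M·C/R: R = M·C / N = 240·96 / 720 = 23040 / 720 = 32.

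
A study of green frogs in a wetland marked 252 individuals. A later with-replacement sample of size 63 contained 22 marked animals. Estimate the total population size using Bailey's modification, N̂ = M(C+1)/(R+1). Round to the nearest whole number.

N ≈ 701

N̂ = 252·(63+1)/(22+1) = 252·64/23 = 16128/23 ≈ 701.2 → 701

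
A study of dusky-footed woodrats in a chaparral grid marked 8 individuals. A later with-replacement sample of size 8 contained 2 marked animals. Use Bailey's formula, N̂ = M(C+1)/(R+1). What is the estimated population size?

N̂ = 8·(8+1)/(2+1) = 8·9/3 = 72/3 = 24

N = 24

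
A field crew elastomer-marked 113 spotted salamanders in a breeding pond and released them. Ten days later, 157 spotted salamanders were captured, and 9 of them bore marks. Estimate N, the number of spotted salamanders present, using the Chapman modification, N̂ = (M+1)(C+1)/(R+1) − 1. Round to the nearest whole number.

N ≈ 1800

N̂ = (113+1)(157+1)/(9+1) − 1 = 114·158/10 − 1
= 18012/10 − 1 ≈ 1801.2 − 1 ≈ 1800.2 → 1800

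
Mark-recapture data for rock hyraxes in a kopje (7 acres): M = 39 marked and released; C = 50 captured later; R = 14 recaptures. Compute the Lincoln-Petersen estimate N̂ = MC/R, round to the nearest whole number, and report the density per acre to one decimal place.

density ≈ 19.9 rock hyraxes per acre

N̂ = 39·50/14 = 1950/14 ≈ 139.3 → 139
Density = N̂ / area = 139 / 7 ≈ 19.86 → 19.9 per acre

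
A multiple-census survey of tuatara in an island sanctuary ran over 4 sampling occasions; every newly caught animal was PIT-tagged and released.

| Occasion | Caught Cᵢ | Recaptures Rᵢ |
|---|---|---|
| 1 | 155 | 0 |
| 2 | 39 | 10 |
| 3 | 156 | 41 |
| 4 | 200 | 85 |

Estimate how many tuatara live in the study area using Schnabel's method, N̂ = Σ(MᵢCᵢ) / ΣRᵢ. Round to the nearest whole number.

N ≈ 695

Marked at large before each occasion: Mᵢ = Σⱼ<ᵢ (Cⱼ − Rⱼ) → M1=0, M2=155, M3=184, M4=299
Σ MᵢCᵢ = 0·155 + 155·39 + 184·156 + 299·200 = 0 + 6045 + 28704 + 59800 = 94549
Σ Rᵢ = 0 + 10 + 41 + 85 = 136
N̂ = 94549 / 136 ≈ 695.2 → 695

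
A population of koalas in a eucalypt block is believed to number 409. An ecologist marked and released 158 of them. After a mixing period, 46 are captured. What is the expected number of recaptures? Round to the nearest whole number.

expected recaptures ≈ 18

Expected recaptures E[R] = M·C / N.
E[R] = 158 × 46 / 409 = 7268 / 409 ≈ 17.8 → 18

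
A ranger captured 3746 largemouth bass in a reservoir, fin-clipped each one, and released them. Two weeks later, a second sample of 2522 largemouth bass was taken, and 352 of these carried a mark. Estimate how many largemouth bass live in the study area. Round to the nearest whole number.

N ≈ 26,839

N = (3746 × 2522) / 352 = 9447412 / 352 ≈ 26839.2 → 26839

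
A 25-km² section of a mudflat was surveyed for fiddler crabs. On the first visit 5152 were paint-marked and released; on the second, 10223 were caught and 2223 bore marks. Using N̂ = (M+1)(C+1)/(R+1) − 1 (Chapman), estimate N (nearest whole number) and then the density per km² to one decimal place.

N̂ = 5153·10224/2224 − 1 = 52684272/2224 − 1 ≈ 23688.0 → 23688
Density = N̂ / area = 23688 / 25 ≈ 947.52 → 947.5 per km²

density ≈ 947.5 fiddler crabs per km²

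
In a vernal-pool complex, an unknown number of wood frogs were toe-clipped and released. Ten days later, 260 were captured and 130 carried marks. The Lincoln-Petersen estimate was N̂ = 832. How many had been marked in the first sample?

From N = M·C/R: M = N·R / C = 832·130 / 260 = 108160 / 260 = 416.

M = 416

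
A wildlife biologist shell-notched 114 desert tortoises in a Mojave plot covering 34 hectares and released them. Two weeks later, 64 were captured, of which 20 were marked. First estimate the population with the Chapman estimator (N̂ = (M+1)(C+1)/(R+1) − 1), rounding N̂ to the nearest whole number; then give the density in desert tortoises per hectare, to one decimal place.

density ≈ 10.4 desert tortoises per hectare

N̂ = 115·65/21 − 1 = 7475/21 − 1 ≈ 355.0 → 355
Density = N̂ / area = 355 / 34 ≈ 10.44 → 10.4 per hectare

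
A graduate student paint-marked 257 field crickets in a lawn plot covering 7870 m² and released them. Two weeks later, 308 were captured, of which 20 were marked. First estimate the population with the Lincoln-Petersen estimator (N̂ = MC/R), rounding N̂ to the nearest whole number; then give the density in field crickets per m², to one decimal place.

density ≈ 0.5 field crickets per m²

N̂ = 257·308/20 = 79156/20 ≈ 3957.8 → 3958
Density = N̂ / area = 3958 / 7870 ≈ 0.50 → 0.5 per m²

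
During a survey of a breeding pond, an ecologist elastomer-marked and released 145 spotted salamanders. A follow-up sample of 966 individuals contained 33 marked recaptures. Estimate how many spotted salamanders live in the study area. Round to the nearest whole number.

Lincoln-Petersen assumes M/N = R/C, so N = M·C / R.
N = (145 × 966) / 33 = 140070 / 33 ≈ 4244.5 → 4245

N ≈ 4245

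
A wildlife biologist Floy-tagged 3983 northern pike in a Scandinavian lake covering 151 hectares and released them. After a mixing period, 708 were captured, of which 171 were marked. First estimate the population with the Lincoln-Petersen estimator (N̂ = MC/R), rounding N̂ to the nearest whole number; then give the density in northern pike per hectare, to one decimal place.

density ≈ 109.2 northern pike per hectare

N̂ = 3983·708/171 = 2819964/171 ≈ 16491.0 → 16491
Density = N̂ / area = 16491 / 151 ≈ 109.21 → 109.2 per hectare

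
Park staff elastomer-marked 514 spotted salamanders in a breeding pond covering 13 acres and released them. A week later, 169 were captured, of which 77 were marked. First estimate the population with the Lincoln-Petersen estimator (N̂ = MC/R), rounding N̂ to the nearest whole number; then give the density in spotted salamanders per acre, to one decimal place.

N̂ = 514·169/77 = 86866/77 ≈ 1128.1 → 1128
Density = N̂ / area = 1128 / 13 ≈ 86.77 → 86.8 per acre

density ≈ 86.8 spotted salamanders per acre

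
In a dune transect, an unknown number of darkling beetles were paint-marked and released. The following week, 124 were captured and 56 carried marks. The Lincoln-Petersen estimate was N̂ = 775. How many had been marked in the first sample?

From N = M·C/R: M = N·R / C = 775·56 / 124 = 43400 / 124 = 350.

M = 350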